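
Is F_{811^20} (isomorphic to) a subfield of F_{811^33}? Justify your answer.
No: F_{811^20} is not a subfield of F_{811^33}

F_{p^m} embeds in F_{p^n} iff m | n. Here 20 ∤ 33 (since 33 = 1·20 + 13 with remainder 13 ≠ 0), so F_{811^20} is not a subfield of F_{811^33}. Equivalently: if it were, the tower law would give 20 = [F_{811^20}:F_811] dividing [F_{811^33}:F_811] = 33, contradiction.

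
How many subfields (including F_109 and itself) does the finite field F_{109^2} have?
F_{109^2} has 2 subfields

The subfields of F_{p^n} are exactly the fields F_{p^d} for d | n (each is the fixed field of the unique index-d subgroup of Gal(F_{p^n}/F_p) ≅ Z/nZ). The divisors of n = 2 are {1, 2}, giving 2 subfields: F_{109^1}, F_{109^2}.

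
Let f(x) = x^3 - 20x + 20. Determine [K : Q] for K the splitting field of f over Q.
[K : Q] = 6

By the rational root test, any rational root of the monic integer polynomial f(x) = x^3 - 20x + 20 must be an integer dividing the constant term 20, i.e. one of ±{1, 2, 4, 5, 10, 20}. Evaluating: f(1) = 1, f(-1) = 39, f(2) = -12, f(-2) = 52, f(4) = 4, f(-4) = 36, f(5) = 45, f(-5) = -5, f(10) = 820, f(-10) = -780, f(20) = 7620, f(-20) = -7580; none is 0, so f has no rational root and is therefore irreducible over Q (a cubic with no linear factor over a field is irreducible). For an irreducible cubic, the Galois group is A_3 or S_3 according as the discriminant disc(f) = -4a^3 - 27b^2 = -4·(-20)^3 - 27·(20)^2 = 21200 is or is not a square in Q. Here disc(f) = 21200 is not a perfect square in Q, so the Galois group of f over Q is not contained in A_3 and must be all of S_3. The splitting field has degree |S_3| = 6 over Q, so [K : Q] = 6.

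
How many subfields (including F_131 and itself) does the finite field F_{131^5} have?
F_{131^5} has 2 subfields

The subfields of F_{p^n} are exactly the fields F_{p^d} for d | n (each is the fixed field of the unique index-d subgroup of Gal(F_{p^n}/F_p) ≅ Z/nZ). The divisors of n = 5 are {1, 5}, giving 2 subfields: F_{131^1}, F_{131^5}.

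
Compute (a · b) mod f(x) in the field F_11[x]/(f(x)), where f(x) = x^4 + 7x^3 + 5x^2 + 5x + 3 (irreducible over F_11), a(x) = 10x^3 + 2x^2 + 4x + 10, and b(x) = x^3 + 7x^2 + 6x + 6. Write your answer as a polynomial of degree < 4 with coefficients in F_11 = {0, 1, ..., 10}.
a · b ≡ 7x^3 + 7x^2 + 8x + 7 (mod f(x))

Multiply in F_11[x]: a(x)·b(x) = (10x^3 + 2x^2 + 4x + 10)·(x^3 + 7x^2 + 6x + 6) = 10x^6 + 6x^5 + x^4 + 7x^2 + 7x + 5. This has degree ≥ 4, so divide by f(x) over F_11: 10x^6 + 6x^5 + x^4 + 7x^2 + 7x + 5 = (10x^2 + 2x + 3)·(x^4 + 7x^3 + 5x^2 + 5x + 3) + (7x^3 + 7x^2 + 8x + 7). Hence a·b ≡ 7x^3 + 7x^2 + 8x + 7 (mod f). (F_11[x]/(f) is a field with 11^4 = 14641 elements since f is irreducible of degree 4.)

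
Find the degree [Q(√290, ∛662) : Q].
[Q(√290, ∛662) : Q] = 6

Let L = Q(√290, ∛662). Since Q(√290) ⊂ L and [Q(√290):Q] = 2, the tower law gives 2 | [L:Q]. Likewise Q(∛662) ⊂ L with [Q(∛662):Q] = 3 (because 662 is not a perfect cube), so 3 | [L:Q]. As gcd(2,3) = 1, [L:Q] is divisible by 6. Conversely L is generated over Q by √290 and ∛662, so [L:Q] ≤ 2·3 = 6. Therefore [Q(√290, ∛662) : Q] = 6.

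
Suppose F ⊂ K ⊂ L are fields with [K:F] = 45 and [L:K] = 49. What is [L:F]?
[L:F] = 2205

The tower law says that for any tower of field extensions F ⊂ K ⊂ L with finite degrees, [L:F] = [L:K] · [K:F]. Here this gives [L:F] = 49 · 45 = 2205.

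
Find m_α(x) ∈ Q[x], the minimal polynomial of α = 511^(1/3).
m_α(x) = x^3 - 511

α satisfies α^3 = 511, so x^3 - 511 annihilates α. By the rational root test, a rational root p/q (in lowest terms) of x^3 - 511 would satisfy p^3 = 511 q^3, forcing q = 1 and p^3 = 511; but 511 is not a perfect cube, contradiction. A monic cubic over Q with no rational root is irreducible (any nontrivial factorization would include a linear factor). Hence x^3 - 511 is the minimal polynomial of α, and in particular [Q(α):Q] = 3.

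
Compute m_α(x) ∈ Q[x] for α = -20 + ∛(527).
m_α(x) = x^3 + 60x^2 + 1200x + 7473

Set β = α + 20 = ∛(527), so β^3 = 527. Then (α + 20)^3 - 527 = 0, i.e. α is a root of g(x) = (x + 20)^3 - 527 = x^3 + 60x^2 + 1200x + 7473. Since g(x) = h(x + 20) where h(x) = x^3 - 527, and h is irreducible over Q (because 527 is not a perfect cube, so h has no rational root, and a monic cubic with no rational root is irreducible), g is also irreducible (irreducibility is preserved under the substitution x → x + 20). Hence m_α(x) = x^3 + 60x^2 + 1200x + 7473.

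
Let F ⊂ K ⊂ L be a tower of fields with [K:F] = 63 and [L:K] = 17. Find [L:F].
[L:F] = 1071

The tower law says that for any tower of field extensions F ⊂ K ⊂ L with finite degrees, [L:F] = [L:K] · [K:F]. Here this gives [L:F] = 17 · 63 = 1071.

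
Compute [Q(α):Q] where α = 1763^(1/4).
[Q(α):Q] = 4

α is a root of x^4 - 1763. By Eisenstein's criterion at the prime p = 41 (which divides the constant term 1763 but p^2 = 1681 does not, since 1763 is squarefree), x^4 - 1763 is irreducible over Q. Hence [Q(α):Q] = 4.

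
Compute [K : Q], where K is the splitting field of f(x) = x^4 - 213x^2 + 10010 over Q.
[K : Q] = 4

Solving the quadratic in x^2: x^2 = (213 ± √(213^2 - 4·10010))/2 = (213 ± √5329)/2 = (213 ± 73)/2, giving x^2 = 143 or x^2 = 70. So f(x) = (x^2 - 143)(x^2 - 70) and the roots of f are ±√143, ±√70. Hence the splitting field is K = Q(√143, √70). Since 143 and 70 are distinct squarefree integers > 1, their product 10010 is not a perfect square, so √70 ∉ Q(√143). By the tower law [K:Q] = [Q(√143,√70):Q(√143)] · [Q(√143):Q] = 2 · 2 = 4.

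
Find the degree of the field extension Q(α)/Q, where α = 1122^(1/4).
[Q(α):Q] = 4

α is a root of x^4 - 1122. By Eisenstein's criterion at the prime p = 2 (which divides the constant term 1122 but p^2 = 4 does not, since 1122 is squarefree), x^4 - 1122 is irreducible over Q. Hence [Q(α):Q] = 4.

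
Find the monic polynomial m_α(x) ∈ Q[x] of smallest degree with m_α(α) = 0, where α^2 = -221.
m_α(x) = x^2 + 221

α satisfies α^2 + 221 = 0, so x^2 + 221 annihilates α. Since d = -221 is squarefree and ≠ 1, it is not a perfect square in Q, so x^2 + 221 has no rational root and is therefore irreducible over Q (a degree-2 polynomial over a field is irreducible iff it has no root). Hence m_α(x) = x^2 + 221.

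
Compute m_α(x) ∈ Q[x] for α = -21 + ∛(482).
m_α(x) = x^3 + 63x^2 + 1323x + 8779

Set β = α + 21 = ∛(482), so β^3 = 482. Then (α + 21)^3 - 482 = 0, i.e. α is a root of g(x) = (x + 21)^3 - 482 = x^3 + 63x^2 + 1323x + 8779. Since g(x) = h(x + 21) where h(x) = x^3 - 482, and h is irreducible over Q (because 482 is not a perfect cube, so h has no rational root, and a monic cubic with no rational root is irreducible), g is also irreducible (irreducibility is preserved under the substitution x → x + 21). Hence m_α(x) = x^3 + 63x^2 + 1323x + 8779.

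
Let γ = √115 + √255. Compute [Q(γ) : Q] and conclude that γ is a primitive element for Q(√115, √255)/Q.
[Q(γ) : Q] = 4 (equivalently, Q(γ) = Q(√115, √255))

Obviously Q(γ) ⊆ Q(√115, √255), and [Q(√115, √255):Q] = 4 (since 115, 255 are distinct squarefree integers > 1 with 29325 not a perfect square). To show equality we compute the minimal polynomial of γ. From γ = √115 + √255: γ^2 = 115 + 2√(29325) + 255 = 370 + 2√(29325), so γ^2 - 370 = 2√(29325); squaring, (γ^2 - 370)^2 = 4·29325, i.e. γ^4 - 740γ^2 + 136900 - 117300 = 0, i.e. γ^4 - 740γ^2 + 19600 = 0. So γ is a root of x^4 - 740x^2 + 19600. This polynomial is irreducible over Q: it has no rational root (each ±√115 ± √255 is irrational), and any factorization into two quadratics over Q would force √(29325) ∈ Q (pairing opposite roots) or √115, √255 ∈ Q (other pairings), all impossible. Hence [Q(γ):Q] = 4 = [Q(√115, √255):Q], so Q(γ) = Q(√115, √255).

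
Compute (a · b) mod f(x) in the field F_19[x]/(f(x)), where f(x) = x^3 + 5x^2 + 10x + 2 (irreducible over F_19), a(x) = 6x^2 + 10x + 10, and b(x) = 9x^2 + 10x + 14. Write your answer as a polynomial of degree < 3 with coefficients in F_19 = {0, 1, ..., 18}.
a · b ≡ 11x^2 + 2x (mod f(x))

Multiply in F_19[x]: a(x)·b(x) = (6x^2 + 10x + 10)·(9x^2 + 10x + 14) = 16x^4 + 17x^3 + 8x^2 + 12x + 7. This has degree ≥ 3, so divide by f(x) over F_19: 16x^4 + 17x^3 + 8x^2 + 12x + 7 = (16x + 13)·(x^3 + 5x^2 + 10x + 2) + (11x^2 + 2x). Hence a·b ≡ 11x^2 + 2x (mod f). (F_19[x]/(f) is a field with 19^3 = 6859 elements since f is irreducible of degree 3.)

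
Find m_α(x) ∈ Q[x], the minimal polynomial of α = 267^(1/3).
m_α(x) = x^3 - 267

α satisfies α^3 = 267, so x^3 - 267 annihilates α. By the rational root test, a rational root p/q (in lowest terms) of x^3 - 267 would satisfy p^3 = 267 q^3, forcing q = 1 and p^3 = 267; but 267 is not a perfect cube, contradiction. A monic cubic over Q with no rational root is irreducible (any nontrivial factorization would include a linear factor). Hence x^3 - 267 is the minimal polynomial of α, and in particular [Q(α):Q] = 3.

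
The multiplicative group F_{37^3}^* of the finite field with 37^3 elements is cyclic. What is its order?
|F_{37^3}^*| = 50652

F_{37^3} has 37^3 = 50653 elements; its multiplicative group consists of all nonzero elements, so |F_{37^3}^*| = 50653 - 1 = 50652. (It is cyclic since any finite subgroup of the multiplicative group of a field is cyclic.)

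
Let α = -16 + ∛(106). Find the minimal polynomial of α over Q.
m_α(x) = x^3 + 48x^2 + 768x + 3990

Set β = α + 16 = ∛(106), so β^3 = 106. Then (α + 16)^3 - 106 = 0, i.e. α is a root of g(x) = (x + 16)^3 - 106 = x^3 + 48x^2 + 768x + 3990. Since g(x) = h(x + 16) where h(x) = x^3 - 106, and h is irreducible over Q (because 106 is not a perfect cube, so h has no rational root, and a monic cubic with no rational root is irreducible), g is also irreducible (irreducibility is preserved under the substitution x → x + 16). Hence m_α(x) = x^3 + 48x^2 + 768x + 3990.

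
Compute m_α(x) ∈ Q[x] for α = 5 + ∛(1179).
m_α(x) = x^3 - 15x^2 + 75x - 1304

Set β = α - 5 = ∛(1179), so β^3 = 1179. Then (α - 5)^3 - 1179 = 0, i.e. α is a root of g(x) = (x - 5)^3 - 1179 = x^3 - 15x^2 + 75x - 1304. Since g(x) = h(x - 5) where h(x) = x^3 - 1179, and h is irreducible over Q (because 1179 is not a perfect cube, so h has no rational root, and a monic cubic with no rational root is irreducible), g is also irreducible (irreducibility is preserved under the substitution x → x - 5). Hence m_α(x) = x^3 - 15x^2 + 75x - 1304.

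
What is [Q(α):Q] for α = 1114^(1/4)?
[Q(α):Q] = 4

α is a root of x^4 - 1114. By Eisenstein's criterion at the prime p = 2 (which divides the constant term 1114 but p^2 = 4 does not, since 1114 is squarefree), x^4 - 1114 is irreducible over Q. Hence [Q(α):Q] = 4.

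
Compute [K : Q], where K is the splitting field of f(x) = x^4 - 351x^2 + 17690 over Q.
[K : Q] = 4

Solving the quadratic in x^2: x^2 = (351 ± √(351^2 - 4·17690))/2 = (351 ± √52441)/2 = (351 ± 229)/2, giving x^2 = 290 or x^2 = 61. So f(x) = (x^2 - 290)(x^2 - 61) and the roots of f are ±√290, ±√61. Hence the splitting field is K = Q(√290, √61). Since 290 and 61 are distinct squarefree integers > 1, their product 17690 is not a perfect square, so √61 ∉ Q(√290). By the tower law [K:Q] = [Q(√290,√61):Q(√290)] · [Q(√290):Q] = 2 · 2 = 4.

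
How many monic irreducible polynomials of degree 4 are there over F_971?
There are 222237052110 monic irreducible polynomials of degree 4 over F_971

Each element of F_{971^4} that lies in no proper subfield is a root of exactly one monic irreducible of degree 4 over F_971, and each such polynomial has 4 distinct roots in F_{971^4}. By Möbius inversion the count is N_971(4) = (1/4) Σ_{d|4} μ(4/d) · 971^d = (1/4)(μ(4)·971^1 + μ(2)·971^2 + μ(1)·971^4) = 888948208440/4 = 222237052110.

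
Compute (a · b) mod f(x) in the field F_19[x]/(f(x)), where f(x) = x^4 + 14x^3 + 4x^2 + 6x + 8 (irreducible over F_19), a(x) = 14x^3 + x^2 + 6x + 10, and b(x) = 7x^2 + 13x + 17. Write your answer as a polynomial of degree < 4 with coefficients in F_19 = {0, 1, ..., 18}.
a · b ≡ 9x^3 + 15x^2 + 10x + 1 (mod f(x))

Multiply in F_19[x]: a(x)·b(x) = (14x^3 + x^2 + 6x + 10)·(7x^2 + 13x + 17) = 3x^5 + 18x^4 + 8x^3 + 13x^2 + 4x + 18. This has degree ≥ 4, so divide by f(x) over F_19: 3x^5 + 18x^4 + 8x^3 + 13x^2 + 4x + 18 = (3x + 14)·(x^4 + 14x^3 + 4x^2 + 6x + 8) + (9x^3 + 15x^2 + 10x + 1). Hence a·b ≡ 9x^3 + 15x^2 + 10x + 1 (mod f). (F_19[x]/(f) is a field with 19^4 = 130321 elements since f is irreducible of degree 4.)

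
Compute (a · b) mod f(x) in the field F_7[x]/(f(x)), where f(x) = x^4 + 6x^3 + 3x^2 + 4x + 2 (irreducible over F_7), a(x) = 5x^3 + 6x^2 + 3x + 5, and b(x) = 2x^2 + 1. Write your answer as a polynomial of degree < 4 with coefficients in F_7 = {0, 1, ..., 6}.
a · b ≡ 3x^3 + x^2 + 3 (mod f(x))

Multiply in F_7[x]: a(x)·b(x) = (5x^3 + 6x^2 + 3x + 5)·(2x^2 + 1) = 3x^5 + 5x^4 + 4x^3 + 2x^2 + 3x + 5. This has degree ≥ 4, so divide by f(x) over F_7: 3x^5 + 5x^4 + 4x^3 + 2x^2 + 3x + 5 = (3x + 1)·(x^4 + 6x^3 + 3x^2 + 4x + 2) + (3x^3 + x^2 + 3). Hence a·b ≡ 3x^3 + x^2 + 3 (mod f). (F_7[x]/(f) is a field with 7^4 = 2401 elements since f is irreducible of degree 4.)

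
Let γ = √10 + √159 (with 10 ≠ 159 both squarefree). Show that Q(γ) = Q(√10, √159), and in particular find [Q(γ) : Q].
[Q(γ) : Q] = 4 (equivalently, Q(γ) = Q(√10, √159))

Obviously Q(γ) ⊆ Q(√10, √159), and [Q(√10, √159):Q] = 4 (since 10, 159 are distinct squarefree integers > 1 with 1590 not a perfect square). To show equality we compute the minimal polynomial of γ. From γ = √10 + √159: γ^2 = 10 + 2√(1590) + 159 = 169 + 2√(1590), so γ^2 - 169 = 2√(1590); squaring, (γ^2 - 169)^2 = 4·1590, i.e. γ^4 - 338γ^2 + 28561 - 6360 = 0, i.e. γ^4 - 338γ^2 + 22201 = 0. So γ is a root of x^4 - 338x^2 + 22201. This polynomial is irreducible over Q: it has no rational root (each ±√10 ± √159 is irrational), and any factorization into two quadratics over Q would force √(1590) ∈ Q (pairing opposite roots) or √10, √159 ∈ Q (other pairings), all impossible. Hence [Q(γ):Q] = 4 = [Q(√10, √159):Q], so Q(γ) = Q(√10, √159).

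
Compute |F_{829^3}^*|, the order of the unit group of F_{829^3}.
|F_{829^3}^*| = 569722788

F_{829^3} has 829^3 = 569722789 elements; its multiplicative group consists of all nonzero elements, so |F_{829^3}^*| = 569722789 - 1 = 569722788. (It is cyclic since any finite subgroup of the multiplicative group of a field is cyclic.)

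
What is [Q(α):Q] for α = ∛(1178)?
[Q(α):Q] = 3

The minimal polynomial of α is x^3 - 1178, irreducible over Q since 1178 is not a perfect cube (so x^3 - 1178 has no rational root). Hence [Q(α):Q] = deg(m_α) = 3.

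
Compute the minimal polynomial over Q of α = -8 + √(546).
m_α(x) = x^2 + 16x - 482

From α + 8 = √(546), squaring gives (α + 8)^2 = 546, i.e. α^2 + 16α + 64 = 546, so α^2 + 16α - 482 = 0. The discriminant of x^2 + 16x - 482 is (16)^2 - 4·(-482) = 256 + 1928 = 2184, and 4·(546) is not a perfect square in Q since 546 is squarefree and ≠ 1. Hence x^2 + 16x - 482 is irreducible over Q and is the minimal polynomial of α.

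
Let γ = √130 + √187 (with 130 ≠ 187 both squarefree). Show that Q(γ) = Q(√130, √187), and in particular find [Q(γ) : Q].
[Q(γ) : Q] = 4 (equivalently, Q(γ) = Q(√130, √187))

Obviously Q(γ) ⊆ Q(√130, √187), and [Q(√130, √187):Q] = 4 (since 130, 187 are distinct squarefree integers > 1 with 24310 not a perfect square). To show equality we compute the minimal polynomial of γ. From γ = √130 + √187: γ^2 = 130 + 2√(24310) + 187 = 317 + 2√(24310), so γ^2 - 317 = 2√(24310); squaring, (γ^2 - 317)^2 = 4·24310, i.e. γ^4 - 634γ^2 + 100489 - 97240 = 0, i.e. γ^4 - 634γ^2 + 3249 = 0. So γ is a root of x^4 - 634x^2 + 3249. This polynomial is irreducible over Q: it has no rational root (each ±√130 ± √187 is irrational), and any factorization into two quadratics over Q would force √(24310) ∈ Q (pairing opposite roots) or √130, √187 ∈ Q (other pairings), all impossible. Hence [Q(γ):Q] = 4 = [Q(√130, √187):Q], so Q(γ) = Q(√130, √187).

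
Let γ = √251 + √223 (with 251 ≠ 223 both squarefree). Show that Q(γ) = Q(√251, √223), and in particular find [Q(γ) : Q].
[Q(γ) : Q] = 4 (equivalently, Q(γ) = Q(√251, √223))

Obviously Q(γ) ⊆ Q(√251, √223), and [Q(√251, √223):Q] = 4 (since 251, 223 are distinct squarefree integers > 1 with 55973 not a perfect square). To show equality we compute the minimal polynomial of γ. From γ = √251 + √223: γ^2 = 251 + 2√(55973) + 223 = 474 + 2√(55973), so γ^2 - 474 = 2√(55973); squaring, (γ^2 - 474)^2 = 4·55973, i.e. γ^4 - 948γ^2 + 224676 - 223892 = 0, i.e. γ^4 - 948γ^2 + 784 = 0. So γ is a root of x^4 - 948x^2 + 784. This polynomial is irreducible over Q: it has no rational root (each ±√251 ± √223 is irrational), and any factorization into two quadratics over Q would force √(55973) ∈ Q (pairing opposite roots) or √251, √223 ∈ Q (other pairings), all impossible. Hence [Q(γ):Q] = 4 = [Q(√251, √223):Q], so Q(γ) = Q(√251, √223).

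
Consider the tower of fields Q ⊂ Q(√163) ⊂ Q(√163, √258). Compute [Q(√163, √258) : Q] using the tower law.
[Q(√163, √258) : Q] = 4

[Q(√163):Q] = 2 (min poly x^2 - 163, irreducible since 163 is squarefree > 1). For the top step, suppose √258 ∈ Q(√163), say √258 = c + d√163 with c, d ∈ Q. Squaring: 258 = c^2 + 163d^2 + 2cd√163. Since √163 ∉ Q this forces 2cd = 0. If d = 0 then √258 = c ∈ Q, contradicting 258 squarefree > 1. If c = 0 then 258 = 163d^2, so 163·258 = (163d)^2 is a perfect square in Q — but 163·258 = 42054 is not a perfect square (since 163 and 258 are distinct squarefree integers). Contradiction. Hence √258 ∉ Q(√163), so x^2 - 258 stays irreducible over Q(√163) and [Q(√163, √258) : Q(√163)] = 2. By the tower law, [Q(√163, √258) : Q] = 2 · 2 = 4.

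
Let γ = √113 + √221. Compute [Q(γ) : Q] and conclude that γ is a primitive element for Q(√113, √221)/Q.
[Q(γ) : Q] = 4 (equivalently, Q(γ) = Q(√113, √221))

Obviously Q(γ) ⊆ Q(√113, √221), and [Q(√113, √221):Q] = 4 (since 113, 221 are distinct squarefree integers > 1 with 24973 not a perfect square). To show equality we compute the minimal polynomial of γ. From γ = √113 + √221: γ^2 = 113 + 2√(24973) + 221 = 334 + 2√(24973), so γ^2 - 334 = 2√(24973); squaring, (γ^2 - 334)^2 = 4·24973, i.e. γ^4 - 668γ^2 + 111556 - 99892 = 0, i.e. γ^4 - 668γ^2 + 11664 = 0. So γ is a root of x^4 - 668x^2 + 11664. This polynomial is irreducible over Q: it has no rational root (each ±√113 ± √221 is irrational), and any factorization into two quadratics over Q would force √(24973) ∈ Q (pairing opposite roots) or √113, √221 ∈ Q (other pairings), all impossible. Hence [Q(γ):Q] = 4 = [Q(√113, √221):Q], so Q(γ) = Q(√113, √221).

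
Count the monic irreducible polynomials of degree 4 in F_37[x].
There are 468198 monic irreducible polynomials of degree 4 over F_37

Each element of F_{37^4} that lies in no proper subfield is a root of exactly one monic irreducible of degree 4 over F_37, and each such polynomial has 4 distinct roots in F_{37^4}. By Möbius inversion the count is N_37(4) = (1/4) Σ_{d|4} μ(4/d) · 37^d = (1/4)(μ(4)·37^1 + μ(2)·37^2 + μ(1)·37^4) = 1872792/4 = 468198.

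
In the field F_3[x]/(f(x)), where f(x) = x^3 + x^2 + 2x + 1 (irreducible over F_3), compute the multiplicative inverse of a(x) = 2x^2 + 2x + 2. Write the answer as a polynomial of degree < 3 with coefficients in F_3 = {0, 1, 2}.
a(x)^(-1) ≡ 2x^2 + 2 (mod f(x))

Since f is irreducible over F_3, F_3[x]/(f) is a field and a(x) ≠ 0 has an inverse. Apply the extended Euclidean algorithm to f(x) and a(x) in F_3[x]: f(x) = (2x)·a(x) + (x + 1);  a(x) = (2x)·(x + 1) + (2). The last nonzero remainder is the constant 2 = gcd(f, a) in F_3. Back-substituting through the division chain expresses 2 = s(x)·a(x) + t(x)·f(x) with s(x) ≡ x^2 + 1 (mod f), so (x^2 + 1)·a(x) ≡ 2 (mod f). Multiplying by 2^(-1) ≡ 2 in F_3 gives a(x)^(-1) ≡ 2·(x^2 + 1) ≡ 2x^2 + 2 (mod f). Check: (2x^2 + 2x + 2)·(2x^2 + 2) = x^4 + x^3 + 2x^2 + x + 1 ≡ 1 (mod x^3 + x^2 + 2x + 1).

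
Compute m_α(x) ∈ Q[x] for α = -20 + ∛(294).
m_α(x) = x^3 + 60x^2 + 1200x + 7706

Set β = α + 20 = ∛(294), so β^3 = 294. Then (α + 20)^3 - 294 = 0, i.e. α is a root of g(x) = (x + 20)^3 - 294 = x^3 + 60x^2 + 1200x + 7706. Since g(x) = h(x + 20) where h(x) = x^3 - 294, and h is irreducible over Q (because 294 is not a perfect cube, so h has no rational root, and a monic cubic with no rational root is irreducible), g is also irreducible (irreducibility is preserved under the substitution x → x + 20). Hence m_α(x) = x^3 + 60x^2 + 1200x + 7706.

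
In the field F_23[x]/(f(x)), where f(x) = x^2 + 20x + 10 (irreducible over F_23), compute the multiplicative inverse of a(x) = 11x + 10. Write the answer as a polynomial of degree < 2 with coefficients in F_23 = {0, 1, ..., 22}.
a(x)^(-1) ≡ 5x + 16 (mod f(x))

Since f is irreducible over F_23, F_23[x]/(f) is a field and a(x) ≠ 0 has an inverse. Apply the extended Euclidean algorithm to f(x) and a(x) in F_23[x]: f(x) = (21x + 12)·a(x) + (5). The last nonzero remainder is the constant 5 = gcd(f, a) in F_23. Back-substituting through the division chain expresses 5 = s(x)·a(x) + t(x)·f(x) with s(x) ≡ 2x + 11 (mod f), so (2x + 11)·a(x) ≡ 5 (mod f). Multiplying by 5^(-1) ≡ 14 in F_23 gives a(x)^(-1) ≡ 14·(2x + 11) ≡ 5x + 16 (mod f). Check: (11x + 10)·(5x + 16) = 9x^2 + 19x + 22 ≡ 1 (mod x^2 + 20x + 10).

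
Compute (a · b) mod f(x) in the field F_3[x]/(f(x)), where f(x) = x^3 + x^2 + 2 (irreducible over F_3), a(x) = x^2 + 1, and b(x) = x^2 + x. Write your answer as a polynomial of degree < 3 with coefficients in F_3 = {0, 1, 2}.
a · b ≡ x^2 + 2x (mod f(x))

Multiply in F_3[x]: a(x)·b(x) = (x^2 + 1)·(x^2 + x) = x^4 + x^3 + x^2 + x. This has degree ≥ 3, so divide by f(x) over F_3: x^4 + x^3 + x^2 + x = (x)·(x^3 + x^2 + 2) + (x^2 + 2x). Hence a·b ≡ x^2 + 2x (mod f). (F_3[x]/(f) is a field with 3^3 = 27 elements since f is irreducible of degree 3.)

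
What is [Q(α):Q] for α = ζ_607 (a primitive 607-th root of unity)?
[Q(α):Q] = 606

The minimal polynomial of ζ_607 over Q is the 607-th cyclotomic polynomial Φ_607(x), which is irreducible over Q and has degree φ(607) = 606. Hence [Q(α):Q] = φ(607) = 606.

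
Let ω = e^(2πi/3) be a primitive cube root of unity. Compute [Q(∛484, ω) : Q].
[Q(∛484, ω) : Q] = 6

[Q(∛484):Q] = 3 (min poly x^3 - 484, irreducible since 484 is not a perfect cube). [Q(ω):Q] = 2 (min poly x^2 + x + 1). Since Q(∛484) ⊂ R and ω ∉ R, we have ω ∉ Q(∛484), so x^2 + x + 1 remains irreducible over Q(∛484) and [Q(∛484, ω) : Q(∛484)] = 2. By the tower law, [Q(∛484, ω) : Q] = 3 · 2 = 6. (In fact Q(∛484, ω) is the splitting field of x^3 - 484 over Q.)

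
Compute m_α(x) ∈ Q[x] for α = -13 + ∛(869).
m_α(x) = x^3 + 39x^2 + 507x + 1328

Set β = α + 13 = ∛(869), so β^3 = 869. Then (α + 13)^3 - 869 = 0, i.e. α is a root of g(x) = (x + 13)^3 - 869 = x^3 + 39x^2 + 507x + 1328. Since g(x) = h(x + 13) where h(x) = x^3 - 869, and h is irreducible over Q (because 869 is not a perfect cube, so h has no rational root, and a monic cubic with no rational root is irreducible), g is also irreducible (irreducibility is preserved under the substitution x → x + 13). Hence m_α(x) = x^3 + 39x^2 + 507x + 1328.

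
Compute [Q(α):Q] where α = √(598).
[Q(α):Q] = 2

[Q(α):Q] equals the degree of the minimal polynomial of α. Here α^2 = 598 and x^2 - 598 is irreducible (d = 598 is squarefree, ≠ 1, hence not a square), so deg(m_α) = 2. Thus [Q(α):Q] = 2.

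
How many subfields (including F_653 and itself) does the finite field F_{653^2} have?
F_{653^2} has 2 subfields

The subfields of F_{p^n} are exactly the fields F_{p^d} for d | n (each is the fixed field of the unique index-d subgroup of Gal(F_{p^n}/F_p) ≅ Z/nZ). The divisors of n = 2 are {1, 2}, giving 2 subfields: F_{653^1}, F_{653^2}.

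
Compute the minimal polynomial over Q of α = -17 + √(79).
m_α(x) = x^2 + 34x + 210

From α + 17 = √(79), squaring gives (α + 17)^2 = 79, i.e. α^2 + 34α + 289 = 79, so α^2 + 34α + 210 = 0. The discriminant of x^2 + 34x + 210 is (34)^2 - 4·(210) = 1156 - 840 = 316, and 4·(79) is not a perfect square in Q since 79 is squarefree and ≠ 1. Hence x^2 + 34x + 210 is irreducible over Q and is the minimal polynomial of α.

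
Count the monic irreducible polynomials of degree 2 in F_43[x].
There are 903 monic irreducible polynomials of degree 2 over F_43

Each element of F_{43^2} that lies in no proper subfield is a root of exactly one monic irreducible of degree 2 over F_43, and each such polynomial has 2 distinct roots in F_{43^2}. By Möbius inversion the count is N_43(2) = (1/2) Σ_{d|2} μ(2/d) · 43^d = (1/2)(μ(2)·43^1 + μ(1)·43^2) = 1806/2 = 903.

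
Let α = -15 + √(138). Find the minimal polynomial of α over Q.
m_α(x) = x^2 + 30x + 87

From α + 15 = √(138), squaring gives (α + 15)^2 = 138, i.e. α^2 + 30α + 225 = 138, so α^2 + 30α + 87 = 0. The discriminant of x^2 + 30x + 87 is (30)^2 - 4·(87) = 900 - 348 = 552, and 4·(138) is not a perfect square in Q since 138 is squarefree and ≠ 1. Hence x^2 + 30x + 87 is irreducible over Q and is the minimal polynomial of α.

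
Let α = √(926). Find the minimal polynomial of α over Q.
m_α(x) = x^2 - 926

α satisfies α^2 - 926 = 0, so x^2 - 926 annihilates α. Since d = 926 is squarefree and ≠ 1, it is not a perfect square in Q, so x^2 - 926 has no rational root and is therefore irreducible over Q (a degree-2 polynomial over a field is irreducible iff it has no root). Hence m_α(x) = x^2 - 926.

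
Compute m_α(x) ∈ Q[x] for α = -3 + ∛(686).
m_α(x) = x^3 + 9x^2 + 27x - 659

Set β = α + 3 = ∛(686), so β^3 = 686. Then (α + 3)^3 - 686 = 0, i.e. α is a root of g(x) = (x + 3)^3 - 686 = x^3 + 9x^2 + 27x - 659. Since g(x) = h(x + 3) where h(x) = x^3 - 686, and h is irreducible over Q (because 686 is not a perfect cube, so h has no rational root, and a monic cubic with no rational root is irreducible), g is also irreducible (irreducibility is preserved under the substitution x → x + 3). Hence m_α(x) = x^3 + 9x^2 + 27x - 659.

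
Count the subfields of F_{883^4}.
F_{883^4} has 3 subfields

The subfields of F_{p^n} are exactly the fields F_{p^d} for d | n (each is the fixed field of the unique index-d subgroup of Gal(F_{p^n}/F_p) ≅ Z/nZ). The divisors of n = 4 are {1, 2, 4}, giving 3 subfields: F_{883^1}, F_{883^2}, F_{883^4}.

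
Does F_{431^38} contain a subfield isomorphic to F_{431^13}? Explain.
No: F_{431^13} is not a subfield of F_{431^38}

F_{p^m} embeds in F_{p^n} iff m | n. Here 13 ∤ 38 (since 38 = 2·13 + 12 with remainder 12 ≠ 0), so F_{431^13} is not a subfield of F_{431^38}. Equivalently: if it were, the tower law would give 13 = [F_{431^13}:F_431] dividing [F_{431^38}:F_431] = 38, contradiction.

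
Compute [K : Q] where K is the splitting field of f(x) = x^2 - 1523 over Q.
[K : Q] = 2

f(x) = x^2 - 1523 factors as (x - √1523)(x + √1523). The splitting field is K = Q(√1523). Since 1523 is squarefree and > 1, it is not a perfect square, so x^2 - 1523 is irreducible over Q and [Q(√1523) : Q] = 2. Hence [K : Q] = 2.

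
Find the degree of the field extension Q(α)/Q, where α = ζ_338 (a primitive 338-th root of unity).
[Q(α):Q] = 156

The minimal polynomial of ζ_338 over Q is the 338-th cyclotomic polynomial Φ_338(x), which is irreducible over Q and has degree φ(338) = 156. Hence [Q(α):Q] = φ(338) = 156.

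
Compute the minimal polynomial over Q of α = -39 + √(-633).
m_α(x) = x^2 + 78x + 2154

From α + 39 = √(-633), squaring gives (α + 39)^2 = -633, i.e. α^2 + 78α + 1521 = -633, so α^2 + 78α + 2154 = 0. The discriminant of x^2 + 78x + 2154 is (78)^2 - 4·(2154) = 6084 - 8616 = -2532, and 4·(-633) is not a perfect square in Q since -633 is squarefree and ≠ 1. Hence x^2 + 78x + 2154 is irreducible over Q and is the minimal polynomial of α.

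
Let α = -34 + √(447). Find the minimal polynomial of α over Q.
m_α(x) = x^2 + 68x + 709

From α + 34 = √(447), squaring gives (α + 34)^2 = 447, i.e. α^2 + 68α + 1156 = 447, so α^2 + 68α + 709 = 0. The discriminant of x^2 + 68x + 709 is (68)^2 - 4·(709) = 4624 - 2836 = 1788, and 4·(447) is not a perfect square in Q since 447 is squarefree and ≠ 1. Hence x^2 + 68x + 709 is irreducible over Q and is the minimal polynomial of α.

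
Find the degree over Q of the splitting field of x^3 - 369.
[K : Q] = 6

The roots of x^3 - 369 are ∛369, ω∛369, ω^2∛369 where ω = e^(2πi/3) is a primitive cube root of unity, so K = Q(∛369, ω). Now [Q(∛369):Q] = 3 (since 369 is not a perfect cube, x^3 - 369 is irreducible) and [Q(ω):Q] = 2. Both 2 and 3 divide [K:Q], and [K:Q] ≤ 3·2 = 6, so [K:Q] = 6. (Equivalently: Q(∛369) ⊂ R but ω ∉ R, so [K : Q(∛369)] = 2.)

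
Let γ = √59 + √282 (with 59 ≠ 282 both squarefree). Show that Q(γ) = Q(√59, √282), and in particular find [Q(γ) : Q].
[Q(γ) : Q] = 4 (equivalently, Q(γ) = Q(√59, √282))

Obviously Q(γ) ⊆ Q(√59, √282), and [Q(√59, √282):Q] = 4 (since 59, 282 are distinct squarefree integers > 1 with 16638 not a perfect square). To show equality we compute the minimal polynomial of γ. From γ = √59 + √282: γ^2 = 59 + 2√(16638) + 282 = 341 + 2√(16638), so γ^2 - 341 = 2√(16638); squaring, (γ^2 - 341)^2 = 4·16638, i.e. γ^4 - 682γ^2 + 116281 - 66552 = 0, i.e. γ^4 - 682γ^2 + 49729 = 0. So γ is a root of x^4 - 682x^2 + 49729. This polynomial is irreducible over Q: it has no rational root (each ±√59 ± √282 is irrational), and any factorization into two quadratics over Q would force √(16638) ∈ Q (pairing opposite roots) or √59, √282 ∈ Q (other pairings), all impossible. Hence [Q(γ):Q] = 4 = [Q(√59, √282):Q], so Q(γ) = Q(√59, √282).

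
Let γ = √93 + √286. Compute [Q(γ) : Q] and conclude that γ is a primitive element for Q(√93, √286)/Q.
[Q(γ) : Q] = 4 (equivalently, Q(γ) = Q(√93, √286))

Obviously Q(γ) ⊆ Q(√93, √286), and [Q(√93, √286):Q] = 4 (since 93, 286 are distinct squarefree integers > 1 with 26598 not a perfect square). To show equality we compute the minimal polynomial of γ. From γ = √93 + √286: γ^2 = 93 + 2√(26598) + 286 = 379 + 2√(26598), so γ^2 - 379 = 2√(26598); squaring, (γ^2 - 379)^2 = 4·26598, i.e. γ^4 - 758γ^2 + 143641 - 106392 = 0, i.e. γ^4 - 758γ^2 + 37249 = 0. So γ is a root of x^4 - 758x^2 + 37249. This polynomial is irreducible over Q: it has no rational root (each ±√93 ± √286 is irrational), and any factorization into two quadratics over Q would force √(26598) ∈ Q (pairing opposite roots) or √93, √286 ∈ Q (other pairings), all impossible. Hence [Q(γ):Q] = 4 = [Q(√93, √286):Q], so Q(γ) = Q(√93, √286).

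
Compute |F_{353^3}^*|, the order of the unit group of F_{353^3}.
|F_{353^3}^*| = 43986976

F_{353^3} has 353^3 = 43986977 elements; its multiplicative group consists of all nonzero elements, so |F_{353^3}^*| = 43986977 - 1 = 43986976. (It is cyclic since any finite subgroup of the multiplicative group of a field is cyclic.)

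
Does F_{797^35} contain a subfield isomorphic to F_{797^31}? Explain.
No: F_{797^31} is not a subfield of F_{797^35}

F_{p^m} embeds in F_{p^n} iff m | n. Here 31 ∤ 35 (since 35 = 1·31 + 4 with remainder 4 ≠ 0), so F_{797^31} is not a subfield of F_{797^35}. Equivalently: if it were, the tower law would give 31 = [F_{797^31}:F_797] dividing [F_{797^35}:F_797] = 35, contradiction.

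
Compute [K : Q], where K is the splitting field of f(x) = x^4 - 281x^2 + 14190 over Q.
[K : Q] = 4

Solving the quadratic in x^2: x^2 = (281 ± √(281^2 - 4·14190))/2 = (281 ± √22201)/2 = (281 ± 149)/2, giving x^2 = 66 or x^2 = 215. So f(x) = (x^2 - 66)(x^2 - 215) and the roots of f are ±√66, ±√215. Hence the splitting field is K = Q(√66, √215). Since 66 and 215 are distinct squarefree integers > 1, their product 14190 is not a perfect square, so √215 ∉ Q(√66). By the tower law [K:Q] = [Q(√66,√215):Q(√66)] · [Q(√66):Q] = 2 · 2 = 4.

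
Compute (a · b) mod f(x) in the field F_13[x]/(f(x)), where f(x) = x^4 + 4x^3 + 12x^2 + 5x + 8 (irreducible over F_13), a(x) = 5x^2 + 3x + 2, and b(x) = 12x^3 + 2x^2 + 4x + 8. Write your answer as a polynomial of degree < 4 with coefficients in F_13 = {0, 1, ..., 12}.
a · b ≡ 2x^3 + 4x^2 + 2x + 8 (mod f(x))

Multiply in F_13[x]: a(x)·b(x) = (5x^2 + 3x + 2)·(12x^3 + 2x^2 + 4x + 8) = 8x^5 + 7x^4 + 11x^3 + 4x^2 + 6x + 3. This has degree ≥ 4, so divide by f(x) over F_13: 8x^5 + 7x^4 + 11x^3 + 4x^2 + 6x + 3 = (8x + 1)·(x^4 + 4x^3 + 12x^2 + 5x + 8) + (2x^3 + 4x^2 + 2x + 8). Hence a·b ≡ 2x^3 + 4x^2 + 2x + 8 (mod f). (F_13[x]/(f) is a field with 13^4 = 28561 elements since f is irreducible of degree 4.)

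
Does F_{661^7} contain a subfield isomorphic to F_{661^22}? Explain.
No: F_{661^22} is not a subfield of F_{661^7}

F_{p^m} embeds in F_{p^n} iff m | n. Here 22 ∤ 7 (since 7 = 0·22 + 7 with remainder 7 ≠ 0), so F_{661^22} is not a subfield of F_{661^7}. Equivalently: if it were, the tower law would give 22 = [F_{661^22}:F_661] dividing [F_{661^7}:F_661] = 7, contradiction.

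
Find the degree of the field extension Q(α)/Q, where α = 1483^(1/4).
[Q(α):Q] = 4

α is a root of x^4 - 1483. By Eisenstein's criterion at the prime p = 1483 (which divides the constant term 1483 but p^2 = 2199289 does not, since 1483 is squarefree), x^4 - 1483 is irreducible over Q. Hence [Q(α):Q] = 4.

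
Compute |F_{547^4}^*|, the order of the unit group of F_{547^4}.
|F_{547^4}^*| = 89526025680

F_{547^4} has 547^4 = 89526025681 elements; its multiplicative group consists of all nonzero elements, so |F_{547^4}^*| = 89526025681 - 1 = 89526025680. (It is cyclic since any finite subgroup of the multiplicative group of a field is cyclic.)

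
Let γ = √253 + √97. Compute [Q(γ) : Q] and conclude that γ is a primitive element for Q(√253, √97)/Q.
[Q(γ) : Q] = 4 (equivalently, Q(γ) = Q(√253, √97))

Obviously Q(γ) ⊆ Q(√253, √97), and [Q(√253, √97):Q] = 4 (since 253, 97 are distinct squarefree integers > 1 with 24541 not a perfect square). To show equality we compute the minimal polynomial of γ. From γ = √253 + √97: γ^2 = 253 + 2√(24541) + 97 = 350 + 2√(24541), so γ^2 - 350 = 2√(24541); squaring, (γ^2 - 350)^2 = 4·24541, i.e. γ^4 - 700γ^2 + 122500 - 98164 = 0, i.e. γ^4 - 700γ^2 + 24336 = 0. So γ is a root of x^4 - 700x^2 + 24336. This polynomial is irreducible over Q: it has no rational root (each ±√253 ± √97 is irrational), and any factorization into two quadratics over Q would force √(24541) ∈ Q (pairing opposite roots) or √253, √97 ∈ Q (other pairings), all impossible. Hence [Q(γ):Q] = 4 = [Q(√253, √97):Q], so Q(γ) = Q(√253, √97).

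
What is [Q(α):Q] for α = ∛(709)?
[Q(α):Q] = 3

The minimal polynomial of α is x^3 - 709, irreducible over Q since 709 is not a perfect cube (so x^3 - 709 has no rational root). Hence [Q(α):Q] = deg(m_α) = 3.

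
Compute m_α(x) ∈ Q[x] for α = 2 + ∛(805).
m_α(x) = x^3 - 6x^2 + 12x - 813

Set β = α - 2 = ∛(805), so β^3 = 805. Then (α - 2)^3 - 805 = 0, i.e. α is a root of g(x) = (x - 2)^3 - 805 = x^3 - 6x^2 + 12x - 813. Since g(x) = h(x - 2) where h(x) = x^3 - 805, and h is irreducible over Q (because 805 is not a perfect cube, so h has no rational root, and a monic cubic with no rational root is irreducible), g is also irreducible (irreducibility is preserved under the substitution x → x - 2). Hence m_α(x) = x^3 - 6x^2 + 12x - 813.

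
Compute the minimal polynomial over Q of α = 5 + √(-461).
m_α(x) = x^2 - 10x + 486

From α - 5 = √(-461), squaring gives (α - 5)^2 = -461, i.e. α^2 - 10α + 25 = -461, so α^2 - 10α + 486 = 0. The discriminant of x^2 - 10x + 486 is (-10)^2 - 4·(486) = 100 - 1944 = -1844, and 4·(-461) is not a perfect square in Q since -461 is squarefree and ≠ 1. Hence x^2 - 10x + 486 is irreducible over Q and is the minimal polynomial of α.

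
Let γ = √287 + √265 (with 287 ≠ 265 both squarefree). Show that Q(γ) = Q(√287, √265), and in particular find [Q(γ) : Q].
[Q(γ) : Q] = 4 (equivalently, Q(γ) = Q(√287, √265))

Obviously Q(γ) ⊆ Q(√287, √265), and [Q(√287, √265):Q] = 4 (since 287, 265 are distinct squarefree integers > 1 with 76055 not a perfect square). To show equality we compute the minimal polynomial of γ. From γ = √287 + √265: γ^2 = 287 + 2√(76055) + 265 = 552 + 2√(76055), so γ^2 - 552 = 2√(76055); squaring, (γ^2 - 552)^2 = 4·76055, i.e. γ^4 - 1104γ^2 + 304704 - 304220 = 0, i.e. γ^4 - 1104γ^2 + 484 = 0. So γ is a root of x^4 - 1104x^2 + 484. This polynomial is irreducible over Q: it has no rational root (each ±√287 ± √265 is irrational), and any factorization into two quadratics over Q would force √(76055) ∈ Q (pairing opposite roots) or √287, √265 ∈ Q (other pairings), all impossible. Hence [Q(γ):Q] = 4 = [Q(√287, √265):Q], so Q(γ) = Q(√287, √265).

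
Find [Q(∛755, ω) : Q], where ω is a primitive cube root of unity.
[Q(∛755, ω) : Q] = 6

[Q(∛755):Q] = 3 (min poly x^3 - 755, irreducible since 755 is not a perfect cube). [Q(ω):Q] = 2 (min poly x^2 + x + 1). Since Q(∛755) ⊂ R and ω ∉ R, we have ω ∉ Q(∛755), so x^2 + x + 1 remains irreducible over Q(∛755) and [Q(∛755, ω) : Q(∛755)] = 2. By the tower law, [Q(∛755, ω) : Q] = 3 · 2 = 6. (In fact Q(∛755, ω) is the splitting field of x^3 - 755 over Q.)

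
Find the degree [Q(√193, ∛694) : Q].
[Q(√193, ∛694) : Q] = 6

Let L = Q(√193, ∛694). Since Q(√193) ⊂ L and [Q(√193):Q] = 2, the tower law gives 2 | [L:Q]. Likewise Q(∛694) ⊂ L with [Q(∛694):Q] = 3 (because 694 is not a perfect cube), so 3 | [L:Q]. As gcd(2,3) = 1, [L:Q] is divisible by 6. Conversely L is generated over Q by √193 and ∛694, so [L:Q] ≤ 2·3 = 6. Therefore [Q(√193, ∛694) : Q] = 6.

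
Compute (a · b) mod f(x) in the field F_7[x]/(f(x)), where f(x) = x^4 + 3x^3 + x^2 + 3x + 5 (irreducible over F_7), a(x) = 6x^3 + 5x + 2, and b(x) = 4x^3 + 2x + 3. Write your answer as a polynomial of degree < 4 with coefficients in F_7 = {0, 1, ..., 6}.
a · b ≡ 5x^3 + x^2 + x + 6 (mod f(x))

Multiply in F_7[x]: a(x)·b(x) = (6x^3 + 5x + 2)·(4x^3 + 2x + 3) = 3x^6 + 4x^4 + 5x^3 + 3x^2 + 5x + 6. This has degree ≥ 4, so divide by f(x) over F_7: 3x^6 + 4x^4 + 5x^3 + 3x^2 + 5x + 6 = (3x^2 + 5x)·(x^4 + 3x^3 + x^2 + 3x + 5) + (5x^3 + x^2 + x + 6). Hence a·b ≡ 5x^3 + x^2 + x + 6 (mod f). (F_7[x]/(f) is a field with 7^4 = 2401 elements since f is irreducible of degree 4.)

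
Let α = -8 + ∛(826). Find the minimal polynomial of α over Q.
m_α(x) = x^3 + 24x^2 + 192x - 314

Set β = α + 8 = ∛(826), so β^3 = 826. Then (α + 8)^3 - 826 = 0, i.e. α is a root of g(x) = (x + 8)^3 - 826 = x^3 + 24x^2 + 192x - 314. Since g(x) = h(x + 8) where h(x) = x^3 - 826, and h is irreducible over Q (because 826 is not a perfect cube, so h has no rational root, and a monic cubic with no rational root is irreducible), g is also irreducible (irreducibility is preserved under the substitution x → x + 8). Hence m_α(x) = x^3 + 24x^2 + 192x - 314.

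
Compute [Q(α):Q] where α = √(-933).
[Q(α):Q] = 2

[Q(α):Q] equals the degree of the minimal polynomial of α. Here α^2 = -933 and x^2 + 933 is irreducible (d = -933 is squarefree, ≠ 1, hence not a square), so deg(m_α) = 2. Thus [Q(α):Q] = 2.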